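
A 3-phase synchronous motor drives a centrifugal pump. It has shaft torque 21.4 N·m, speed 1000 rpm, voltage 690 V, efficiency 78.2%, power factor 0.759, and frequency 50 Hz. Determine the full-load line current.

ω = 2π×1000/60 = 104.7 rad/s; P_out = τω = 21.4 × 104.7 = 2241 W
P_in = P_out / η = 2241 / 0.782 = 2866 W
I_L = P_in / (√3·V_L·cosφ) = 2866 / (1.732 × 690 × 0.759) = 3.16 A

3.16 A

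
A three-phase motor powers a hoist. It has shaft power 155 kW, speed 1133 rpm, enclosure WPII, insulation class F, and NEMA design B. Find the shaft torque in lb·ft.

ω = 2π × 1133/60 = 118.6 rad/s
τ = P/ω = 155000/118.6 = 1307 N·m
In lb·ft: 1307/1.356 = 964 lb·ft

964 lb·ft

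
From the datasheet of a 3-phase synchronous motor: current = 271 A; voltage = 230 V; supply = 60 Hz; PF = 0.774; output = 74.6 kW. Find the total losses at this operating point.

P_in = √3·V·I·cosφ = 1.732×230×271×0.774 = 83558 W
P_out = 74600 W
Losses = P_in − P_out = 83558 − 74600 = 8958 W

8960 W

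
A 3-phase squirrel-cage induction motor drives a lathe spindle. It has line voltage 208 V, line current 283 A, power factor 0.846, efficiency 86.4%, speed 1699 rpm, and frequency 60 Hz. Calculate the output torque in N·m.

419 N·m

P_in = √3·V·I·cosφ = 1.732 × 208 × 283 × 0.846 = 86252 W
P_out = η·P_in = 0.864 × 86252 = 74522 W
n = 1699 rpm
ω = 2π×1699/60 = 177.9 rad/s
τ = P_out/ω = 74522/177.9 = 419 N·m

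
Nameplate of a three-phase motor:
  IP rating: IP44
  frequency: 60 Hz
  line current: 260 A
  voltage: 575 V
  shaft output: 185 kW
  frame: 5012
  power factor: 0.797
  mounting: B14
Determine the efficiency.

P_out = 185 kW = 185000 W
P_in = √3·V_L·I_L·cosφ = 1.732 × 575 × 260 × 0.797 = 206370 W
η = P_out / P_in = 185000 / 206370 = 0.896 = 89.6%

89.6 %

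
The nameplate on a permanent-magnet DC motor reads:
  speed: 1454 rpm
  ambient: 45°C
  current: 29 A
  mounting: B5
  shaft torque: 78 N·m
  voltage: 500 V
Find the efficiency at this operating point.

81.9 %

ω = 2π × 1454/60 = 152.3 rad/s; P_out = τω = 78 × 152.3 = 11879 W
P_in = V·I = 500 × 29 = 14500 W
η = P_out / P_in = 11879 / 14500 = 0.819 = 81.9%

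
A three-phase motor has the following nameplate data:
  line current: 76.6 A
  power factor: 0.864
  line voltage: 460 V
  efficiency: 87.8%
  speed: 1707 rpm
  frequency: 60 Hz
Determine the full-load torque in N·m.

259 N·m

P_in = √3·V·I·cosφ = 1.732 × 460 × 76.6 × 0.864 = 52729 W
P_out = η·P_in = 0.878 × 52729 = 46296 W
n = 1707 rpm
ω = 2π×1707/60 = 178.8 rad/s
τ = P_out/ω = 46296/178.8 = 259 N·m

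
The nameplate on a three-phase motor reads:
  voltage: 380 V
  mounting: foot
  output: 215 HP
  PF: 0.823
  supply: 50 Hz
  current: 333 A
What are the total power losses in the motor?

20000 W

P_in = √3·V·I·cosφ = 1.732×380×333×0.823 = 180375 W
P_out = 215×746 = 160390 W
Losses = P_in − P_out = 180375 − 160390 = 19985 W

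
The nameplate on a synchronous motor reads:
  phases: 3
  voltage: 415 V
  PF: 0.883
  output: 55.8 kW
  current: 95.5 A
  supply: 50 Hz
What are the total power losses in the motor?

P_in = √3·V·I·cosφ = 1.732×415×95.5×0.883 = 60612 W
P_out = 55800 W
Losses = P_in − P_out = 60612 − 55800 = 4812 W

4810 W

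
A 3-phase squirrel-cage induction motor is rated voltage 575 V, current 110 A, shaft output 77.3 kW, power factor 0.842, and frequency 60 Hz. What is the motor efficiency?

83.8 %

P_out = 77.3 kW = 77300 W
P_in = √3·V_L·I_L·cosφ = 1.732 × 575 × 110 × 0.842 = 92240 W
η = P_out / P_in = 77300 / 92240 = 0.838 = 83.8%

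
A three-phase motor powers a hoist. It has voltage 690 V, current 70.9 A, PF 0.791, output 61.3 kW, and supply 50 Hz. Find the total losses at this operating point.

5.72 kW

P_in = √3·V·I·cosφ = 1.732×690×70.9×0.791 = 67022 W
P_out = 61300 W
Losses = P_in − P_out = 67022 − 61300 = 5722 W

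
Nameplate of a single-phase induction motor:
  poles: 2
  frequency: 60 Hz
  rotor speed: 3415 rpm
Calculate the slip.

n_s = 120f/p = 120×60/2 = 3600 rpm
s = (n_s − n)/n_s = (3600 − 3415)/3600 = 0.0514

5.14 %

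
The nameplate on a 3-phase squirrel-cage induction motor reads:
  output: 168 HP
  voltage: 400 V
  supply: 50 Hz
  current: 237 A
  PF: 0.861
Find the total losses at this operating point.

16 kW

P_in = √3·V·I·cosφ = 1.732×400×237×0.861 = 141371 W
P_out = 168×746 = 125328 W
Losses = P_in − P_out = 141371 − 125328 = 16043 W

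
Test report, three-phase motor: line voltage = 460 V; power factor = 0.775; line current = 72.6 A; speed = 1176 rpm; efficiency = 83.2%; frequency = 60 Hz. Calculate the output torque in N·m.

303 N·m

P_in = √3·V·I·cosφ = 1.732 × 460 × 72.6 × 0.775 = 44827 W
P_out = η·P_in = 0.832 × 44827 = 37296 W
n = 1176 rpm
ω = 2π×1176/60 = 123.2 rad/s
τ = P_out/ω = 37296/123.2 = 303 N·m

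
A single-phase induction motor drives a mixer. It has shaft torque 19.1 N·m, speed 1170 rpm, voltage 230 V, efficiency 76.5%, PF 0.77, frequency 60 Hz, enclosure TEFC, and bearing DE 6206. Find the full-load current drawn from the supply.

ω = 2π×1170/60 = 122.5 rad/s; P_out = τω = 19.1 × 122.5 = 2340 W
P_in = P_out / η = 2340 / 0.765 = 3059 W
I = P_in / (V·cosφ) = 3059 / (230 × 0.77) = 17.3 A

17.3 A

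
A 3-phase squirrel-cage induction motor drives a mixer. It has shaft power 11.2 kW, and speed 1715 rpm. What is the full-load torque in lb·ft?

46 lb·ft

ω = 2π × 1715/60 = 179.6 rad/s
τ = P/ω = 11200/179.6 = 62.36 N·m
In lb·ft: 62.36/1.356 = 46 lb·ft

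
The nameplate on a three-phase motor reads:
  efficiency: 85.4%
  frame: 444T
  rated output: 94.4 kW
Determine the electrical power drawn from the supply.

111 kW

P_out = 94400 W
P_in = P_out/η = 94400/0.854 = 110539 W = 111 kW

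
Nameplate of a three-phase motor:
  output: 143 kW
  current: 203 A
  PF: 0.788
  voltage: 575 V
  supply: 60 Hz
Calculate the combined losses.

16300 W

P_in = √3·V·I·cosφ = 1.732×575×203×0.788 = 159308 W
P_out = 143000 W
Losses = P_in − P_out = 159308 − 143000 = 16308 W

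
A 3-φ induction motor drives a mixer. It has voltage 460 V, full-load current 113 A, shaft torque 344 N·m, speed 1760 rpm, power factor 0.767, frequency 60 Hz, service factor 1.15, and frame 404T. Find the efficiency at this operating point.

91.8 %

ω = 2π × 1760/60 = 184.3 rad/s; P_out = τω = 344 × 184.3 = 63399 W
P_in = √3·V_L·I_L·cosφ = 1.732 × 460 × 113 × 0.767 = 69053 W
η = P_out / P_in = 63399 / 69053 = 0.918 = 91.8%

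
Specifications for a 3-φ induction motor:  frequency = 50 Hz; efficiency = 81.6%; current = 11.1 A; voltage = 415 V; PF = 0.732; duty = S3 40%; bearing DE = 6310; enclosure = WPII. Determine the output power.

4.77 kW

P_in = √3·V·I·cosφ = 1.732 × 415 × 11.1 × 0.732 = 5840 W
P_out = η·P_in = 0.816 × 5840 = 4765 W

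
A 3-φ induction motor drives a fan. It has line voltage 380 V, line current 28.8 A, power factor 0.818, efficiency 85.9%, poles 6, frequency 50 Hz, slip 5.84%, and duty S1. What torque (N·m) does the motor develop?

P_in = √3·V·I·cosφ = 1.732 × 380 × 28.8 × 0.818 = 15505 W
P_out = η·P_in = 0.859 × 15505 = 13319 W
n_s = 120×50/6 = 1000 rpm; n = 1000×(1−0.0584) = 942 rpm
ω = 2π×942/60 = 98.65 rad/s
τ = P_out/ω = 13319/98.65 = 135 N·m

135 N·m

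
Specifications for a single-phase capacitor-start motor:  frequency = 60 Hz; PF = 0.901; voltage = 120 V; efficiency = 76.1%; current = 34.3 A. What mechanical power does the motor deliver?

P_in = V·I·cosφ = 120 × 34.3 × 0.901 = 3709 W
P_out = η·P_in = 0.761 × 3709 = 2823 W

2.82 kW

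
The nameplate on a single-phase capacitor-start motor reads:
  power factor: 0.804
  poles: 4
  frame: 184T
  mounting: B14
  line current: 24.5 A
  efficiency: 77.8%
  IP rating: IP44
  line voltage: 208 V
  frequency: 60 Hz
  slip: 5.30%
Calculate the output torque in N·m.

P_in = V·I·cosφ = 208 × 24.5 × 0.804 = 4097 W
P_out = η·P_in = 0.778 × 4097 = 3187 W
n_s = 120×60/4 = 1800 rpm; n = 1800×(1−0.053) = 1705 rpm
ω = 2π×1705/60 = 178.5 rad/s
τ = P_out/ω = 3187/178.5 = 17.9 N·m

17.9 N·m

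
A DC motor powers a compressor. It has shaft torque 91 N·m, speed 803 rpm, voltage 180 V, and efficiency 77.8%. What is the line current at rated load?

54.6 A

ω = 2π×803/60 = 84.09 rad/s; P_out = τω = 91 × 84.09 = 7652 W
P_in = P_out / η = 7652 / 0.778 = 9835 W
I = P_in / V = 9835 / 180 = 54.6 A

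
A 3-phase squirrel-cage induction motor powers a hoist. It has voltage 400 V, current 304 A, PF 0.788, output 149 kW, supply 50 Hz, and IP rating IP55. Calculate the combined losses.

P_in = √3·V·I·cosφ = 1.732×400×304×0.788 = 165962 W
P_out = 149000 W
Losses = P_in − P_out = 165962 − 149000 = 16962 W

17 kW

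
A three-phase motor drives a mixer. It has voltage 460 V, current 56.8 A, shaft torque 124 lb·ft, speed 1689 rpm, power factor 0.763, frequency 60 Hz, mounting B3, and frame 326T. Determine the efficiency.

86.1 %

τ = 124 lb·ft × 1.356 = 168.1 N·m
ω = 2π × 1689/60 = 176.9 rad/s; P_out = τω = 168.1 × 176.9 = 29737 W
P_in = √3·V_L·I_L·cosφ = 1.732 × 460 × 56.8 × 0.763 = 34529 W
η = P_out / P_in = 29737 / 34529 = 0.861 = 86.1%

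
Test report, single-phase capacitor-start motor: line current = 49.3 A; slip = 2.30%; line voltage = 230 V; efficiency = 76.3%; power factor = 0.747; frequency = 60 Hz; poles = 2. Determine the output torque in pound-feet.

12.9 lb·ft

P_in = V·I·cosφ = 230 × 49.3 × 0.747 = 8470 W
P_out = η·P_in = 0.763 × 8470 = 6463 W
n_s = 120×60/2 = 3600 rpm; n = 3600×(1−0.023) = 3517 rpm
ω = 2π×3517/60 = 368.3 rad/s
τ = P_out/ω = 6463/368.3 = 17.55 N·m
In lb·ft: 17.55/1.356 = 12.9 lb·ft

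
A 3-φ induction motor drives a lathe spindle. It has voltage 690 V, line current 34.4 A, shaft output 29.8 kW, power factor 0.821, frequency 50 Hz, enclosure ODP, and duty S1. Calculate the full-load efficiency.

88.3 %

P_out = 29.8 kW = 29800 W
P_in = √3·V_L·I_L·cosφ = 1.732 × 690 × 34.4 × 0.821 = 33752 W
η = P_out / P_in = 29800 / 33752 = 0.883 = 88.3%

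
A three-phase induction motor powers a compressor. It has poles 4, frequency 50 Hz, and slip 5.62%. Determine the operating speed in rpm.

n_s = 120f/p = 120×50/4 = 1500 rpm
n = n_s(1 − s) = 1500 × (1 − 0.0562) = 1416 rpm

1416 rpm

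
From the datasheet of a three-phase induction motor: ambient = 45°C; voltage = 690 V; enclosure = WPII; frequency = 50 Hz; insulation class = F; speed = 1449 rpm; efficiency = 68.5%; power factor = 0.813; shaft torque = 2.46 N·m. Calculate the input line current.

ω = 2π×1449/60 = 151.7 rad/s; P_out = τω = 2.46 × 151.7 = 373 W
P_in = P_out / η = 373 / 0.685 = 545 W
I_L = P_in / (√3·V_L·cosφ) = 545 / (1.732 × 690 × 0.813) = 0.561 A

0.561 A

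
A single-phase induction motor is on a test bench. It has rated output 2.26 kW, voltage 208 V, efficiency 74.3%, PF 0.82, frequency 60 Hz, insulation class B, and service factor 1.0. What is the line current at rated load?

P_out = 2.26 kW = 2260 W
P_in = P_out / η = 2260 / 0.743 = 3042 W
I = P_in / (V·cosφ) = 3042 / (208 × 0.82) = 17.8 A

17.8 A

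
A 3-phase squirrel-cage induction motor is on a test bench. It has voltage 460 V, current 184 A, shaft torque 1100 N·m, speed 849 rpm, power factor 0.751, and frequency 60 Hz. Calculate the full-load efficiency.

88.8 %

ω = 2π × 849/60 = 88.91 rad/s; P_out = τω = 1100 × 88.91 = 97801 W
P_in = √3·V_L·I_L·cosφ = 1.732 × 460 × 184 × 0.751 = 110094 W
η = P_out / P_in = 97801 / 110094 = 0.888 = 88.8%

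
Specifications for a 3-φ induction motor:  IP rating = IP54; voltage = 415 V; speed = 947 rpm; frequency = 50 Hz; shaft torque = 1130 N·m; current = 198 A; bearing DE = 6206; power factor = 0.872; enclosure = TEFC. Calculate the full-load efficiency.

90.3 %

ω = 2π × 947/60 = 99.17 rad/s; P_out = τω = 1130 × 99.17 = 112062 W
P_in = √3·V_L·I_L·cosφ = 1.732 × 415 × 198 × 0.872 = 124102 W
η = P_out / P_in = 112062 / 124102 = 0.903 = 90.3%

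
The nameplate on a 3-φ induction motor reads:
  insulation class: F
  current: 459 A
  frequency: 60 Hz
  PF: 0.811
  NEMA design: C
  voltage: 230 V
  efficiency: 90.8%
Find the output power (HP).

180 HP

P_in = √3·V·I·cosφ = 1.732 × 230 × 459 × 0.811 = 148289 W
P_out = η·P_in = 0.908 × 148289 = 134646 W
= 134646/746 = 180 HP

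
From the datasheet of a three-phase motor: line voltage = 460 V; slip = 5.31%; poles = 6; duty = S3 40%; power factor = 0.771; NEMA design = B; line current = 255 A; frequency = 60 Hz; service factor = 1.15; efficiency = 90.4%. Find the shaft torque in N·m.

P_in = √3·V·I·cosφ = 1.732 × 460 × 255 × 0.771 = 156639 W
P_out = η·P_in = 0.904 × 156639 = 141602 W
n_s = 120×60/6 = 1200 rpm; n = 1200×(1−0.0531) = 1136 rpm
ω = 2π×1136/60 = 119 rad/s
τ = P_out/ω = 141602/119 = 1190 N·m

1190 N·m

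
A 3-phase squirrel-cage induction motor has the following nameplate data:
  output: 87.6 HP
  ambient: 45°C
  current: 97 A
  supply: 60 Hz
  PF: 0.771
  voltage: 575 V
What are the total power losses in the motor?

P_in = √3·V·I·cosφ = 1.732×575×97×0.771 = 74480 W
P_out = 87.6×746 = 65350 W
Losses = P_in − P_out = 74480 − 65350 = 9130 W

9130 W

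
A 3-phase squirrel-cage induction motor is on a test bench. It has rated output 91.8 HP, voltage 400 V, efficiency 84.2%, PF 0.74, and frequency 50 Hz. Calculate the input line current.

159 A

P_out = 91.8 × 746 = 68483 W
P_in = P_out / η = 68483 / 0.842 = 81334 W
I_L = P_in / (√3·V_L·cosφ) = 81334 / (1.732 × 400 × 0.74) = 159 A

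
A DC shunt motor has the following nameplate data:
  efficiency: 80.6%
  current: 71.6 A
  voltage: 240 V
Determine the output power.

13.9 kW

P_in = V·I = 240 × 71.6 = 17184 W
P_out = η·P_in = 0.806 × 17184 = 13850 W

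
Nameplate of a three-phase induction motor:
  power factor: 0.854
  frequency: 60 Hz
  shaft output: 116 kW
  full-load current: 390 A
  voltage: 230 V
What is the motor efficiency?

87.4 %

P_out = 116 kW = 116000 W
P_in = √3·V_L·I_L·cosφ = 1.732 × 230 × 390 × 0.854 = 132678 W
η = P_out / P_in = 116000 / 132678 = 0.874 = 87.4%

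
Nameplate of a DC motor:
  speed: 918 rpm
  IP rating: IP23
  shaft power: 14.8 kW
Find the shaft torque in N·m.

ω = 2π × 918/60 = 96.13 rad/s
τ = P/ω = 14800/96.13 = 154 N·m

154 N·m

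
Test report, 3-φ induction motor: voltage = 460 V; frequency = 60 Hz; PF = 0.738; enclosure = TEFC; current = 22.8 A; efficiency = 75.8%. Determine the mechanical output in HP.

13.6 HP

P_in = √3·V·I·cosφ = 1.732 × 460 × 22.8 × 0.738 = 13406 W
P_out = η·P_in = 0.758 × 13406 = 10162 W
= 10162/746 = 13.6 HP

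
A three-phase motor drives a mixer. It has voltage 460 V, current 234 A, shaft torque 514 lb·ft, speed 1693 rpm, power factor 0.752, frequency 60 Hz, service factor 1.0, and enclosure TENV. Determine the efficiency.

τ = 514 lb·ft × 1.356 = 697 N·m
ω = 2π × 1693/60 = 177.3 rad/s; P_out = τω = 697 × 177.3 = 123578 W
P_in = √3·V_L·I_L·cosφ = 1.732 × 460 × 234 × 0.752 = 140197 W
η = P_out / P_in = 123578 / 140197 = 0.881 = 88.1%

88.1 %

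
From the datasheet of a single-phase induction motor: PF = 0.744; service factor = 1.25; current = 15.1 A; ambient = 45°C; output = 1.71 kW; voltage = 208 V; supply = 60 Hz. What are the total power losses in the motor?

P_in = V·I·cosφ = 208×15.1×0.744 = 2337 W
P_out = 1710 W
Losses = P_in − P_out = 2337 − 1710 = 627 W

627 W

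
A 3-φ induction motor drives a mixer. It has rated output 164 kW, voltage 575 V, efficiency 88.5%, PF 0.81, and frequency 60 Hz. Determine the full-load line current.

P_out = 164 kW = 164000 W
P_in = P_out / η = 164000 / 0.885 = 185311 W
I_L = P_in / (√3·V_L·cosφ) = 185311 / (1.732 × 575 × 0.81) = 230 A

230 A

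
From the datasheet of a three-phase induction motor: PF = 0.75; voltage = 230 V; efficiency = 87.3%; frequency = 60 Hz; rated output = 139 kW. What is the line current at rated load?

533 A

P_out = 139 kW = 139000 W
P_in = P_out / η = 139000 / 0.873 = 159221 W
I_L = P_in / (√3·V_L·cosφ) = 159221 / (1.732 × 230 × 0.75) = 533 A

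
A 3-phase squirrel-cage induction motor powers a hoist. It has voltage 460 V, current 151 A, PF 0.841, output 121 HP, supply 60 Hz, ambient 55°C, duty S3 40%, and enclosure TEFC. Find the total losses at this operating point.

P_in = √3·V·I·cosφ = 1.732×460×151×0.841 = 101176 W
P_out = 121×746 = 90266 W
Losses = P_in − P_out = 101176 − 90266 = 10910 W

10.9 kW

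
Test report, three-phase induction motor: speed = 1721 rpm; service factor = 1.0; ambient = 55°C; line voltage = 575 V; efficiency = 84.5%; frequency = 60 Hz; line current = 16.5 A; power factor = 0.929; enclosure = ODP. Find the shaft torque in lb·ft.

P_in = √3·V·I·cosφ = 1.732 × 575 × 16.5 × 0.929 = 15266 W
P_out = η·P_in = 0.845 × 15266 = 12900 W
n = 1721 rpm
ω = 2π×1721/60 = 180.2 rad/s
τ = P_out/ω = 12900/180.2 = 71.59 N·m
In lb·ft: 71.59/1.356 = 52.8 lb·ft

52.8 lb·ft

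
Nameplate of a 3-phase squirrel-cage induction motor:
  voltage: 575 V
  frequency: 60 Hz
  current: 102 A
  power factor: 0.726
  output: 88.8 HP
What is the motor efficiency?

P_out = 88.8 × 746 = 66245 W
P_in = √3·V_L·I_L·cosφ = 1.732 × 575 × 102 × 0.726 = 73748 W
η = P_out / P_in = 66245 / 73748 = 0.898 = 89.8%

89.8 %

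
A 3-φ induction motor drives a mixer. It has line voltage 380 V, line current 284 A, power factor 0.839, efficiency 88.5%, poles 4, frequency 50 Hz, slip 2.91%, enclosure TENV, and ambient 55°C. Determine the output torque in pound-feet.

P_in = √3·V·I·cosφ = 1.732 × 380 × 284 × 0.839 = 156824 W
P_out = η·P_in = 0.885 × 156824 = 138789 W
n_s = 120×50/4 = 1500 rpm; n = 1500×(1−0.0291) = 1456 rpm
ω = 2π×1456/60 = 152.5 rad/s
τ = P_out/ω = 138789/152.5 = 910.1 N·m
In lb·ft: 910.1/1.356 = 671 lb·ft

671 lb·ft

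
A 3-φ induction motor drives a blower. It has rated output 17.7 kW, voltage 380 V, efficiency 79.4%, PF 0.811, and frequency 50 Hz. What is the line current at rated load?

41.8 A

P_out = 17.7 kW = 17700 W
P_in = P_out / η = 17700 / 0.794 = 22292 W
I_L = P_in / (√3·V_L·cosφ) = 22292 / (1.732 × 380 × 0.811) = 41.8 A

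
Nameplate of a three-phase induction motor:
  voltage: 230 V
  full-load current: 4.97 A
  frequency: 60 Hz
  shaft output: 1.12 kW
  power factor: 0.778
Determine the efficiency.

P_out = 1.12 kW = 1120 W
P_in = √3·V_L·I_L·cosφ = 1.732 × 230 × 4.97 × 0.778 = 1540 W
η = P_out / P_in = 1120 / 1540 = 0.727 = 72.7%

72.7 %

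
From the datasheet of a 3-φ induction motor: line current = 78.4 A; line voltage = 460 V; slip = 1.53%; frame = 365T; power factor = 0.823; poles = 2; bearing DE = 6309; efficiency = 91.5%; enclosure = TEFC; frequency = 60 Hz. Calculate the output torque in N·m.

127 N·m

P_in = √3·V·I·cosφ = 1.732 × 460 × 78.4 × 0.823 = 51407 W
P_out = η·P_in = 0.915 × 51407 = 47037 W
n_s = 120×60/2 = 3600 rpm; n = 3600×(1−0.0153) = 3545 rpm
ω = 2π×3545/60 = 371.2 rad/s
τ = P_out/ω = 47037/371.2 = 127 N·m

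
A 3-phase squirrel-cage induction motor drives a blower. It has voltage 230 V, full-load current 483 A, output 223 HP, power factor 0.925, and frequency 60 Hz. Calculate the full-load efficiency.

P_out = 223 × 746 = 166358 W
P_in = √3·V_L·I_L·cosφ = 1.732 × 230 × 483 × 0.925 = 177977 W
η = P_out / P_in = 166358 / 177977 = 0.935 = 93.5%

93.5 %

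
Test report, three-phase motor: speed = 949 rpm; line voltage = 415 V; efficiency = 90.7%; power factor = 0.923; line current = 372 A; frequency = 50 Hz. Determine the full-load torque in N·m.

2250 N·m

P_in = √3·V·I·cosφ = 1.732 × 415 × 372 × 0.923 = 246797 W
P_out = η·P_in = 0.907 × 246797 = 223845 W
n = 949 rpm
ω = 2π×949/60 = 99.38 rad/s
τ = P_out/ω = 223845/99.38 = 2250 N·m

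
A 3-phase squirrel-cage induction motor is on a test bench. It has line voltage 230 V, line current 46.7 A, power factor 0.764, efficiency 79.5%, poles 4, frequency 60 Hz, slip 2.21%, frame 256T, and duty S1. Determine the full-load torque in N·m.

61.3 N·m

P_in = √3·V·I·cosφ = 1.732 × 230 × 46.7 × 0.764 = 14213 W
P_out = η·P_in = 0.795 × 14213 = 11299 W
n_s = 120×60/4 = 1800 rpm; n = 1800×(1−0.0221) = 1760 rpm
ω = 2π×1760/60 = 184.3 rad/s
τ = P_out/ω = 11299/184.3 = 61.3 N·m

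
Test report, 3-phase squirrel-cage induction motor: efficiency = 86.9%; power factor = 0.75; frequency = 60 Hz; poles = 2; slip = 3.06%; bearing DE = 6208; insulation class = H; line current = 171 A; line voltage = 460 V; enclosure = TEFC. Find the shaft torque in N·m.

P_in = √3·V·I·cosφ = 1.732 × 460 × 171 × 0.75 = 102179 W
P_out = η·P_in = 0.869 × 102179 = 88794 W
n_s = 120×60/2 = 3600 rpm; n = 3600×(1−0.0306) = 3490 rpm
ω = 2π×3490/60 = 365.5 rad/s
τ = P_out/ω = 88794/365.5 = 243 N·m

243 N·m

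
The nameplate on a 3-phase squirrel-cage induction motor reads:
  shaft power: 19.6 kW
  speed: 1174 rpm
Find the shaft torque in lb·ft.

118 lb·ft

ω = 2π × 1174/60 = 122.9 rad/s
τ = P/ω = 19600/122.9 = 159.5 N·m
In lb·ft: 159.5/1.356 = 118 lb·ft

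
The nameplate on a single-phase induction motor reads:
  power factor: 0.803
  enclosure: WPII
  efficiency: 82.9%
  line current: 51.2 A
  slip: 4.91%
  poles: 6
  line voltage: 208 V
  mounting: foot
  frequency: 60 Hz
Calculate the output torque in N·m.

59.3 N·m

P_in = V·I·cosφ = 208 × 51.2 × 0.803 = 8552 W
P_out = η·P_in = 0.829 × 8552 = 7090 W
n_s = 120×60/6 = 1200 rpm; n = 1200×(1−0.0491) = 1141 rpm
ω = 2π×1141/60 = 119.5 rad/s
τ = P_out/ω = 7090/119.5 = 59.3 N·m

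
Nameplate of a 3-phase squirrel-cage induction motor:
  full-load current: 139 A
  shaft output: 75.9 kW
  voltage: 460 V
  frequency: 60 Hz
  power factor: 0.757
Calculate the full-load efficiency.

90.5 %

P_out = 75.9 kW = 75900 W
P_in = √3·V_L·I_L·cosφ = 1.732 × 460 × 139 × 0.757 = 83833 W
η = P_out / P_in = 75900 / 83833 = 0.905 = 90.5%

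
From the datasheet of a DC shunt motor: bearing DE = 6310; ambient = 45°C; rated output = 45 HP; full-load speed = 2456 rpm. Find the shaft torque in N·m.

P_out = 45 × 746 = 33570 W
ω = 2π × 2456/60 = 257.2 rad/s
τ = P_out/ω = 33570/257.2 = 131 N·m

131 N·m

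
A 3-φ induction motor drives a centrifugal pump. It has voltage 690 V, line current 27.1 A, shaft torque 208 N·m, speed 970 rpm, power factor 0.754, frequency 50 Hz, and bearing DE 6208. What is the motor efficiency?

ω = 2π × 970/60 = 101.6 rad/s; P_out = τω = 208 × 101.6 = 21133 W
P_in = √3·V_L·I_L·cosφ = 1.732 × 690 × 27.1 × 0.754 = 24420 W
η = P_out / P_in = 21133 / 24420 = 0.865 = 86.5%

86.5 %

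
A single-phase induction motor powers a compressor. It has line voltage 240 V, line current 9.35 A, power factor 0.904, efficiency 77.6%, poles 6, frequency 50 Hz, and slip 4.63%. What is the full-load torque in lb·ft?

11.6 lb·ft

P_in = V·I·cosφ = 240 × 9.35 × 0.904 = 2029 W
P_out = η·P_in = 0.776 × 2029 = 1575 W
n_s = 120×50/6 = 1000 rpm; n = 1000×(1−0.0463) = 954 rpm
ω = 2π×954/60 = 99.9 rad/s
τ = P_out/ω = 1575/99.9 = 15.77 N·m
In lb·ft: 15.77/1.356 = 11.6 lb·ft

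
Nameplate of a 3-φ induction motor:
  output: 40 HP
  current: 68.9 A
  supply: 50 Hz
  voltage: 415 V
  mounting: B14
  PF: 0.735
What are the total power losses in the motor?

6560 W

P_in = √3·V·I·cosφ = 1.732×415×68.9×0.735 = 36400 W
P_out = 40×746 = 29840 W
Losses = P_in − P_out = 36400 − 29840 = 6560 W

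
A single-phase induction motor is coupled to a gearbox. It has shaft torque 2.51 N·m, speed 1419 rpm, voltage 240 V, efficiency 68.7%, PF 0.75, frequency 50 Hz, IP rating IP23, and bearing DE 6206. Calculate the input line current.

3.02 A

ω = 2π×1419/60 = 148.6 rad/s; P_out = τω = 2.51 × 148.6 = 373 W
P_in = P_out / η = 373 / 0.687 = 543 W
I = P_in / (V·cosφ) = 543 / (240 × 0.75) = 3.02 A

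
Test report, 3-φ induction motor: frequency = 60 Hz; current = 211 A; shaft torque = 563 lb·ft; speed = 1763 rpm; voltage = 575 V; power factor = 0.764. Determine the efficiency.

τ = 563 lb·ft × 1.356 = 763.4 N·m
ω = 2π × 1763/60 = 184.6 rad/s; P_out = τω = 763.4 × 184.6 = 140924 W
P_in = √3·V_L·I_L·cosφ = 1.732 × 575 × 211 × 0.764 = 160543 W
η = P_out / P_in = 140924 / 160543 = 0.878 = 87.8%

87.8 %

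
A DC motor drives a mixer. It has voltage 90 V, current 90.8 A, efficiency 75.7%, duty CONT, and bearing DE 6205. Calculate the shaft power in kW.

6.19 kW

P_in = V·I = 90 × 90.8 = 8172 W
P_out = η·P_in = 0.757 × 8172 = 6186 W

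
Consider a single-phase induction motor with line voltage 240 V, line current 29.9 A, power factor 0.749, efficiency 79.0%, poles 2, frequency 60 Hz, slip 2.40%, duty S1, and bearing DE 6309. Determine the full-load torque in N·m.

11.5 N·m

P_in = V·I·cosφ = 240 × 29.9 × 0.749 = 5375 W
P_out = η·P_in = 0.79 × 5375 = 4246 W
n_s = 120×60/2 = 3600 rpm; n = 3600×(1−0.024) = 3514 rpm
ω = 2π×3514/60 = 368 rad/s
τ = P_out/ω = 4246/368 = 11.5 N·m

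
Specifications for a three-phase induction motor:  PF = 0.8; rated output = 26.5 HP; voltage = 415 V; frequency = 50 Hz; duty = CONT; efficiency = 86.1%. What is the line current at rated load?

P_out = 26.5 × 746 = 19769 W
P_in = P_out / η = 19769 / 0.861 = 22961 W
I_L = P_in / (√3·V_L·cosφ) = 22961 / (1.732 × 415 × 0.8) = 39.9 A

39.9 A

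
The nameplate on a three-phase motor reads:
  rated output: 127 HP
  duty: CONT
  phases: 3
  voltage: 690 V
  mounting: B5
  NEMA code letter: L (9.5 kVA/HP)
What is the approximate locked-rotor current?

1010 A

S_LR = 9.5 × 127 = 1206.5 kVA
I_LR = S_LR/(√3·V_L) = 1206500/(1.732×690) = 1010 A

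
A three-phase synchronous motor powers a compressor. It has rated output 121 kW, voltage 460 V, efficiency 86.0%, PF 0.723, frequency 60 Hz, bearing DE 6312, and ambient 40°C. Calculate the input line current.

244 A

P_out = 121 kW = 121000 W
P_in = P_out / η = 121000 / 0.860 = 140698 W
I_L = P_in / (√3·V_L·cosφ) = 140698 / (1.732 × 460 × 0.723) = 244 A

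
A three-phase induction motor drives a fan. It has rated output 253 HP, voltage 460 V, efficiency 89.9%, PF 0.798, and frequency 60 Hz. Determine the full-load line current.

P_out = 253 × 746 = 188738 W
P_in = P_out / η = 188738 / 0.899 = 209942 W
I_L = P_in / (√3·V_L·cosφ) = 209942 / (1.732 × 460 × 0.798) = 330 A

330 A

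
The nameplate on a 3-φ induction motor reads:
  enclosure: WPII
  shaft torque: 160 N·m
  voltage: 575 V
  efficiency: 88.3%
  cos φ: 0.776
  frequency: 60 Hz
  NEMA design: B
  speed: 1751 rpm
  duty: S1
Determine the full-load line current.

ω = 2π×1751/60 = 183.4 rad/s; P_out = τω = 160 × 183.4 = 29344 W
P_in = P_out / η = 29344 / 0.883 = 33232 W
I_L = P_in / (√3·V_L·cosφ) = 33232 / (1.732 × 575 × 0.776) = 43 A

43 A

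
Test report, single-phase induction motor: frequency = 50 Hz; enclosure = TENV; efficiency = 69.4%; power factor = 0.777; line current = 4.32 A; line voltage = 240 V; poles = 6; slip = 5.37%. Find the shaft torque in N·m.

P_in = V·I·cosφ = 240 × 4.32 × 0.777 = 806 W
P_out = η·P_in = 0.694 × 806 = 559 W
n_s = 120×50/6 = 1000 rpm; n = 1000×(1−0.0537) = 946 rpm
ω = 2π×946/60 = 99.06 rad/s
τ = P_out/ω = 559/99.06 = 5.64 N·m

5.64 N·m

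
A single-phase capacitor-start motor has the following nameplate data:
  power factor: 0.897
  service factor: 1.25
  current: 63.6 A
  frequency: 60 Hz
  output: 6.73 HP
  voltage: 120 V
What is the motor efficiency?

P_out = 6.73 × 746 = 5021 W
P_in = V·I·cosφ = 120 × 63.6 × 0.897 = 6846 W
η = P_out / P_in = 5021 / 6846 = 0.733 = 73.3%

73.3 %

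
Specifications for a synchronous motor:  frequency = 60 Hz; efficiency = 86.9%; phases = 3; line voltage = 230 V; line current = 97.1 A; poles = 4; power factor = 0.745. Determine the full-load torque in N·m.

P_in = √3·V·I·cosφ = 1.732 × 230 × 97.1 × 0.745 = 28817 W
P_out = η·P_in = 0.869 × 28817 = 25042 W
n = n_s = 120×60/4 = 1800 rpm (synchronous)
ω = 2π×1800/60 = 188.5 rad/s
τ = P_out/ω = 25042/188.5 = 133 N·m

133 N·m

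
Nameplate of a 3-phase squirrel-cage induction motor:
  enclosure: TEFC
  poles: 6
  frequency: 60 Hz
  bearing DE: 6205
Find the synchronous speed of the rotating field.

n_s = 120f/p = 120×60/6 = 1200 rpm

1200 rpm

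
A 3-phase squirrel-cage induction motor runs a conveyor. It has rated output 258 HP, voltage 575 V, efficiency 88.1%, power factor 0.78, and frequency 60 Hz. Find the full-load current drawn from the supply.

P_out = 258 × 746 = 192468 W
P_in = P_out / η = 192468 / 0.881 = 218465 W
I_L = P_in / (√3·V_L·cosφ) = 218465 / (1.732 × 575 × 0.78) = 281 A

281 A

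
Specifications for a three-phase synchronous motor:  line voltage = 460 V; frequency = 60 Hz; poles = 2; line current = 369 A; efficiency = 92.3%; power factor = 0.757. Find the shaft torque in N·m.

P_in = √3·V·I·cosφ = 1.732 × 460 × 369 × 0.757 = 222550 W
P_out = η·P_in = 0.923 × 222550 = 205414 W
n = n_s = 120×60/2 = 3600 rpm (synchronous)
ω = 2π×3600/60 = 377 rad/s
τ = P_out/ω = 205414/377 = 545 N·m

545 N·m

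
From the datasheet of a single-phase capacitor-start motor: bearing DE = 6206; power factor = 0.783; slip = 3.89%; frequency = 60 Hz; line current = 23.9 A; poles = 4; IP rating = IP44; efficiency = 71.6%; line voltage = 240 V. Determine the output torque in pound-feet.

13.1 lb·ft

P_in = V·I·cosφ = 240 × 23.9 × 0.783 = 4491 W
P_out = η·P_in = 0.716 × 4491 = 3216 W
n_s = 120×60/4 = 1800 rpm; n = 1800×(1−0.0389) = 1730 rpm
ω = 2π×1730/60 = 181.2 rad/s
τ = P_out/ω = 3216/181.2 = 17.75 N·m
In lb·ft: 17.75/1.356 = 13.1 lb·ft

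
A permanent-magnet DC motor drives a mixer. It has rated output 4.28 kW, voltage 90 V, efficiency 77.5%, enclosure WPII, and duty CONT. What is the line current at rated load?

P_out = 4.28 kW = 4280 W
P_in = P_out / η = 4280 / 0.775 = 5523 W
I = P_in / V = 5523 / 90 = 61.4 A

61.4 A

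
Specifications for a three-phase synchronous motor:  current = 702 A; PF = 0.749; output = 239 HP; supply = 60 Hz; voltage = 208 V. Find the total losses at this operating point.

11100 W

P_in = √3·V·I·cosφ = 1.732×208×702×0.749 = 189422 W
P_out = 239×746 = 178294 W
Losses = P_in − P_out = 189422 − 178294 = 11128 W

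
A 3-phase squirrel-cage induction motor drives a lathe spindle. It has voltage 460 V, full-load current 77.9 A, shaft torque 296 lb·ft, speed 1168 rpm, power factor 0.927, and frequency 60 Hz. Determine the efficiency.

85.3 %

τ = 296 lb·ft × 1.356 = 401.4 N·m
ω = 2π × 1168/60 = 122.3 rad/s; P_out = τω = 401.4 × 122.3 = 49091 W
P_in = √3·V_L·I_L·cosφ = 1.732 × 460 × 77.9 × 0.927 = 57534 W
η = P_out / P_in = 49091 / 57534 = 0.853 = 85.3%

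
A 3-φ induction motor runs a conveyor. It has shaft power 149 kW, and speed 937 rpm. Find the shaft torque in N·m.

ω = 2π × 937/60 = 98.12 rad/s
τ = P/ω = 149000/98.12 = 1520 N·m

1520 N·m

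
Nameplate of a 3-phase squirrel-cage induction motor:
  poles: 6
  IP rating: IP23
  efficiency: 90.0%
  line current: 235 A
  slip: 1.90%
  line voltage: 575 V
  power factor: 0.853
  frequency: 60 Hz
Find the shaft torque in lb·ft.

P_in = √3·V·I·cosφ = 1.732 × 575 × 235 × 0.853 = 199633 W
P_out = η·P_in = 0.9 × 199633 = 179670 W
n_s = 120×60/6 = 1200 rpm; n = 1200×(1−0.019) = 1177 rpm
ω = 2π×1177/60 = 123.3 rad/s
τ = P_out/ω = 179670/123.3 = 1457 N·m
In lb·ft: 1457/1.356 = 1070 lb·ft

1070 lb·ft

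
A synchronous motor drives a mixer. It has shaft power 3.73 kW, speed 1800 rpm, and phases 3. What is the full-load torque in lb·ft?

14.6 lb·ft

ω = 2π × 1800/60 = 188.5 rad/s
τ = P/ω = 3730/188.5 = 19.79 N·m
In lb·ft: 19.79/1.356 = 14.6 lb·ft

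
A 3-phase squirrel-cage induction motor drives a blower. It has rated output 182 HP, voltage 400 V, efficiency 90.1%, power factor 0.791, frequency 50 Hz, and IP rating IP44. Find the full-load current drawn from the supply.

P_out = 182 × 746 = 135772 W
P_in = P_out / η = 135772 / 0.901 = 150690 W
I_L = P_in / (√3·V_L·cosφ) = 150690 / (1.732 × 400 × 0.791) = 275 A

275 A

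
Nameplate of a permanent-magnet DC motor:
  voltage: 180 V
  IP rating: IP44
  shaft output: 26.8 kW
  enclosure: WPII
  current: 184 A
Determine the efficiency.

80.9 %

P_out = 26.8 kW = 26800 W
P_in = V·I = 180 × 184 = 33120 W
η = P_out / P_in = 26800 / 33120 = 0.809 = 80.9%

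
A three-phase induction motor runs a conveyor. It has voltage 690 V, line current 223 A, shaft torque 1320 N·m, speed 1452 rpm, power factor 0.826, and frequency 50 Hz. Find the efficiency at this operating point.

91.2 %

ω = 2π × 1452/60 = 152.1 rad/s; P_out = τω = 1320 × 152.1 = 200772 W
P_in = √3·V_L·I_L·cosφ = 1.732 × 690 × 223 × 0.826 = 220131 W
η = P_out / P_in = 200772 / 220131 = 0.912 = 91.2%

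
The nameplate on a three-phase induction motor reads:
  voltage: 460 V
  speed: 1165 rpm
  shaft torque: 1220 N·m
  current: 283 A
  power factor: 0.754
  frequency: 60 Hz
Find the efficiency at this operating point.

87.5 %

ω = 2π × 1165/60 = 122 rad/s; P_out = τω = 1220 × 122 = 148840 W
P_in = √3·V_L·I_L·cosφ = 1.732 × 460 × 283 × 0.754 = 170006 W
η = P_out / P_in = 148840 / 170006 = 0.875 = 87.5%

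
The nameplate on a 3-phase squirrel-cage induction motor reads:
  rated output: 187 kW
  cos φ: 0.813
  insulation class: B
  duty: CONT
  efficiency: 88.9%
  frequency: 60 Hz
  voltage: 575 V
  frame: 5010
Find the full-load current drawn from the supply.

P_out = 187 kW = 187000 W
P_in = P_out / η = 187000 / 0.889 = 210349 W
I_L = P_in / (√3·V_L·cosφ) = 210349 / (1.732 × 575 × 0.813) = 260 A

260 A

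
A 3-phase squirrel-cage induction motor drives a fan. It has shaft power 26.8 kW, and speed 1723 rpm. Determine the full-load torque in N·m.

149 N·m

ω = 2π × 1723/60 = 180.4 rad/s
τ = P/ω = 26800/180.4 = 149 N·m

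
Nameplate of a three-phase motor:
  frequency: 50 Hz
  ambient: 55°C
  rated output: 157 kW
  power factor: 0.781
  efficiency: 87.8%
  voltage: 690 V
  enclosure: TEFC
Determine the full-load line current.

192 A

P_out = 157 kW = 157000 W
P_in = P_out / η = 157000 / 0.878 = 178815 W
I_L = P_in / (√3·V_L·cosφ) = 178815 / (1.732 × 690 × 0.781) = 192 A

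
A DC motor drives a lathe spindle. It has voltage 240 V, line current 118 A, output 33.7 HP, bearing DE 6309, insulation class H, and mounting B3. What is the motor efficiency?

88.8 %

P_out = 33.7 × 746 = 25140 W
P_in = V·I = 240 × 118 = 28320 W
η = P_out / P_in = 25140 / 28320 = 0.888 = 88.8%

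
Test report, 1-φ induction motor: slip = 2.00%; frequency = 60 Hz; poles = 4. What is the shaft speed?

n_s = 120f/p = 120×60/4 = 1800 rpm
n = n_s(1 − s) = 1800 × (1 − 0.02) = 1764 rpm

1764 rpm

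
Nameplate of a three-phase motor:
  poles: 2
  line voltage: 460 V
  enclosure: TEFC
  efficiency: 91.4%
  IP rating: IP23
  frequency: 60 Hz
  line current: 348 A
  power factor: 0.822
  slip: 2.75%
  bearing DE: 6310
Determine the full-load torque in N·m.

P_in = √3·V·I·cosφ = 1.732 × 460 × 348 × 0.822 = 227907 W
P_out = η·P_in = 0.914 × 227907 = 208307 W
n_s = 120×60/2 = 3600 rpm; n = 3600×(1−0.0275) = 3501 rpm
ω = 2π×3501/60 = 366.6 rad/s
τ = P_out/ω = 208307/366.6 = 568 N·m

568 N·m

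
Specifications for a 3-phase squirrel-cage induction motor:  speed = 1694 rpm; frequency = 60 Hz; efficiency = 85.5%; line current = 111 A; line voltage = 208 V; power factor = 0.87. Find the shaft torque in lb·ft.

P_in = √3·V·I·cosφ = 1.732 × 208 × 111 × 0.87 = 34790 W
P_out = η·P_in = 0.855 × 34790 = 29745 W
n = 1694 rpm
ω = 2π×1694/60 = 177.4 rad/s
τ = P_out/ω = 29745/177.4 = 167.7 N·m
In lb·ft: 167.7/1.356 = 124 lb·ft

124 lb·ft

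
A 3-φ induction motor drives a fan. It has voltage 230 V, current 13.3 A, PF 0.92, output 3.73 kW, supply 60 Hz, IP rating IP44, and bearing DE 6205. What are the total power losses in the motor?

P_in = √3·V·I·cosφ = 1.732×230×13.3×0.92 = 4874 W
P_out = 3730 W
Losses = P_in − P_out = 4874 − 3730 = 1144 W

1140 W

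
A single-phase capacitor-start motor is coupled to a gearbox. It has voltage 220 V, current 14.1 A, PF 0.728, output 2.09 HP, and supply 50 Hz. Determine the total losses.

P_in = V·I·cosφ = 220×14.1×0.728 = 2258 W
P_out = 2.09×746 = 1559 W
Losses = P_in − P_out = 2258 − 1559 = 699 W

699 W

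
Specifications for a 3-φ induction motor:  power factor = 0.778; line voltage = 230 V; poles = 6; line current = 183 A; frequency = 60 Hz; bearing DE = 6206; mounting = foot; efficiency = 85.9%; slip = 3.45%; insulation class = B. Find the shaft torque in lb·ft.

296 lb·ft

P_in = √3·V·I·cosφ = 1.732 × 230 × 183 × 0.778 = 56716 W
P_out = η·P_in = 0.859 × 56716 = 48719 W
n_s = 120×60/6 = 1200 rpm; n = 1200×(1−0.0345) = 1159 rpm
ω = 2π×1159/60 = 121.4 rad/s
τ = P_out/ω = 48719/121.4 = 401.3 N·m
In lb·ft: 401.3/1.356 = 296 lb·ft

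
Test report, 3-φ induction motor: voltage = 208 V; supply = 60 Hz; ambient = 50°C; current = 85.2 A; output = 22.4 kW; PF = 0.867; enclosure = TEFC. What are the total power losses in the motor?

P_in = √3·V·I·cosφ = 1.732×208×85.2×0.867 = 26612 W
P_out = 22400 W
Losses = P_in − P_out = 26612 − 22400 = 4212 W

4210 W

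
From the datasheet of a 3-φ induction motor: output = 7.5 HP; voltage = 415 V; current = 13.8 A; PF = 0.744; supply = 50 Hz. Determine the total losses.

P_in = √3·V·I·cosφ = 1.732×415×13.8×0.744 = 7380 W
P_out = 7.5×746 = 5595 W
Losses = P_in − P_out = 7380 − 5595 = 1785 W

1790 W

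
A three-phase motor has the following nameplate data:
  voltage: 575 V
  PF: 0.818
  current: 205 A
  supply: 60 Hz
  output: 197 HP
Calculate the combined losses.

P_in = √3·V·I·cosφ = 1.732×575×205×0.818 = 167002 W
P_out = 197×746 = 146962 W
Losses = P_in − P_out = 167002 − 146962 = 20040 W

20 kW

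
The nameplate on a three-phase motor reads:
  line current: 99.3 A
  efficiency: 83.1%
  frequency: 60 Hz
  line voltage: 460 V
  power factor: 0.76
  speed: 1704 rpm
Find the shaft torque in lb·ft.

P_in = √3·V·I·cosφ = 1.732 × 460 × 99.3 × 0.76 = 60127 W
P_out = η·P_in = 0.831 × 60127 = 49966 W
n = 1704 rpm
ω = 2π×1704/60 = 178.4 rad/s
τ = P_out/ω = 49966/178.4 = 280.1 N·m
In lb·ft: 280.1/1.356 = 207 lb·ft

207 lb·ft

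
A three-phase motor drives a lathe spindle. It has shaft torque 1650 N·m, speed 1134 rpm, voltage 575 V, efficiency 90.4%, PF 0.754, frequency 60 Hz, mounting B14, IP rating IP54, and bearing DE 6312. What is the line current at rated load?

289 A

ω = 2π×1134/60 = 118.8 rad/s; P_out = τω = 1650 × 118.8 = 196020 W
P_in = P_out / η = 196020 / 0.904 = 216836 W
I_L = P_in / (√3·V_L·cosφ) = 216836 / (1.732 × 575 × 0.754) = 289 A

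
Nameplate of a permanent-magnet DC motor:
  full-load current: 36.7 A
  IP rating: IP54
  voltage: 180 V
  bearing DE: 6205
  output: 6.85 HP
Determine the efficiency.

77.4 %

P_out = 6.85 × 746 = 5110 W
P_in = V·I = 180 × 36.7 = 6606 W
η = P_out / P_in = 5110 / 6606 = 0.774 = 77.4%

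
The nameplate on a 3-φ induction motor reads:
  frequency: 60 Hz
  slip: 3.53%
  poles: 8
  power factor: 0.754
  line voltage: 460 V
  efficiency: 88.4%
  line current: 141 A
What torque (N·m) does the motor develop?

824 N·m

P_in = √3·V·I·cosφ = 1.732 × 460 × 141 × 0.754 = 84702 W
P_out = η·P_in = 0.884 × 84702 = 74877 W
n_s = 120×60/8 = 900 rpm; n = 900×(1−0.0353) = 868 rpm
ω = 2π×868/60 = 90.9 rad/s
τ = P_out/ω = 74877/90.9 = 824 N·m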